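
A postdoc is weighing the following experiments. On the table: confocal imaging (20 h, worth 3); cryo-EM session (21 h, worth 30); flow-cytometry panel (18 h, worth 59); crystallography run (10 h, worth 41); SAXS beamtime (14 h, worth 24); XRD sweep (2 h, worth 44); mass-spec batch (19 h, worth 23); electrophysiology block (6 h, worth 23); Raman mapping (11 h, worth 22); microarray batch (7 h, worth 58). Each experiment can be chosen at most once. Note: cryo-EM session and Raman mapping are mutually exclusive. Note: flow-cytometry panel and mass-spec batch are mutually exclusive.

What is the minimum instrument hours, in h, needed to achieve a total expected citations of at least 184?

33

Need the lightest bundle worth ≥ 184.
flow-cytometry panel + XRD sweep + electrophysiology block + microarray batch: 184 expected citations at 33 h.
No combination under 33 h hits 184.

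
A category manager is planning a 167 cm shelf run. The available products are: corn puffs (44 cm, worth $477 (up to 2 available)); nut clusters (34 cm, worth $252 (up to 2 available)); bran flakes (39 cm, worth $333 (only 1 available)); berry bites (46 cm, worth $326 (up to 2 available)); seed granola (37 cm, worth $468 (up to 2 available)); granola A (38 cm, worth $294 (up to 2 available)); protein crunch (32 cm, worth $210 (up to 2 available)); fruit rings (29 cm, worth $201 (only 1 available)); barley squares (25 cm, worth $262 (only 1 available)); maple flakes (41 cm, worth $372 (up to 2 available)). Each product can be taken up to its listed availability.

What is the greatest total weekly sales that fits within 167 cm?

1890

The ratio ordering already packs tightly: 2×corn puffs + 2×seed granola, 162 cm, 1890.
Every other selection either busts 167 cm or exceeds an availability limit or fails to beat 1890.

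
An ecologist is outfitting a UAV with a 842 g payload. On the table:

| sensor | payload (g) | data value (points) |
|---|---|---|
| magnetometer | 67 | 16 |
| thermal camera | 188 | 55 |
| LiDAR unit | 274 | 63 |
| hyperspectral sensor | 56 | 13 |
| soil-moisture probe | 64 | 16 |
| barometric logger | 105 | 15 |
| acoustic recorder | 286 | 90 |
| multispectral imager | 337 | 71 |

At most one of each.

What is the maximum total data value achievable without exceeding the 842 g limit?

Greedy by ratio would take magnetometer + thermal camera + hyperspectral sensor + soil-moisture probe + barometric logger + acoustic recorder: 766 g used, total 205.
Replace hyperspectral sensor and soil-moisture probe and barometric logger with LiDAR unit: the trade gains 19 net, giving 224 at 815 g.

224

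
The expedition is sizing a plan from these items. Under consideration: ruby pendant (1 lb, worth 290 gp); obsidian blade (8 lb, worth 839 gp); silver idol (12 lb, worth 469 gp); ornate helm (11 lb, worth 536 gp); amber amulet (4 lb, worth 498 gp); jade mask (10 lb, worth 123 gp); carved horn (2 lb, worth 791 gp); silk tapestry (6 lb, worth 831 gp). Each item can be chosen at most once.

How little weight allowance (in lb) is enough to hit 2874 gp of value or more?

20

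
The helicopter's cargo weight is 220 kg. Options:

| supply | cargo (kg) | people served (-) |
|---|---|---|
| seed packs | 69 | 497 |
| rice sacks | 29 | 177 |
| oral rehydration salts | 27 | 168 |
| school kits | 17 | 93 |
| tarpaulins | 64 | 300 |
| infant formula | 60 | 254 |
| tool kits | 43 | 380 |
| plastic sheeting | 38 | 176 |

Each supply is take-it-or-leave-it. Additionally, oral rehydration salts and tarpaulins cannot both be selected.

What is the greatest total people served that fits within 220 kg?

1401

Taking the top-ratio supplies first gives seed packs + rice sacks + oral rehydration salts + school kits + tool kits for 1315 (185 kg).
Dropping oral rehydration salts frees 27 kg; slotting in infant formula (60 kg) lifts the total to 1401 at 218 kg.
Next best is seed packs + rice sacks + oral rehydration salts + tool kits + plastic sheeting at 1398 (206 kg) — short by 3.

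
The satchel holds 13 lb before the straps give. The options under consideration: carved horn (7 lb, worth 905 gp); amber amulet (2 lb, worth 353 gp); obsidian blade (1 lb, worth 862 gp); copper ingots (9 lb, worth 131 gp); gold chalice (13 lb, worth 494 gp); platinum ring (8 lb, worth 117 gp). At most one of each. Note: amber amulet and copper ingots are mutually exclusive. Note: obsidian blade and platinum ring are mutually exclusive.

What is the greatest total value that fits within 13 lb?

The ratio ordering already packs tightly: carved horn + amber amulet + obsidian blade, 10 lb, 2120.

2120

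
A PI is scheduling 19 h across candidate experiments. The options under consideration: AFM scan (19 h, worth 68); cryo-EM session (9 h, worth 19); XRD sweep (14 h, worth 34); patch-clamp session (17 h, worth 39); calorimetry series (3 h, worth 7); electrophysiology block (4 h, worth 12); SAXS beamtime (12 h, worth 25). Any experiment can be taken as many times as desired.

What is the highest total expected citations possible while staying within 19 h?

The ratio ordering already packs tightly: AFM scan, 19 h, 68.

68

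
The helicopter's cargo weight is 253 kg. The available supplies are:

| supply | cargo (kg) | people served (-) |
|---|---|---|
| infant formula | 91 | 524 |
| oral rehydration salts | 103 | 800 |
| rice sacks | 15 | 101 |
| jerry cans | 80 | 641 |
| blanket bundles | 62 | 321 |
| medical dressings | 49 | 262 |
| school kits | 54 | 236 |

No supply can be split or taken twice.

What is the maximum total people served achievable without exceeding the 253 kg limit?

1804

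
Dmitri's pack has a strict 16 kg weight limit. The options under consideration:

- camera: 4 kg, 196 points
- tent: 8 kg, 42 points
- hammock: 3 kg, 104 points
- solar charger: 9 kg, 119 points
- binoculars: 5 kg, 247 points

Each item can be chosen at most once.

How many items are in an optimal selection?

3

Optimal total is 547.
camera + hammock + binoculars hits 547 at 12 kg.
Any selection reaching 547 contains exactly 3 items.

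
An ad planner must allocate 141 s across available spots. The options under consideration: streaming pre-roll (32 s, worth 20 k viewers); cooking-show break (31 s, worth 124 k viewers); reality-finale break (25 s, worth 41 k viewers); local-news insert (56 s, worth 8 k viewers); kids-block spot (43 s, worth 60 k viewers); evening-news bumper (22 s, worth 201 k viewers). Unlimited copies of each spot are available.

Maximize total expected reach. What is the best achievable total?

6×evening-news bumper uses 132 of the 141 s and totals 1206.
No other feasible combination exceeds 1206.

1206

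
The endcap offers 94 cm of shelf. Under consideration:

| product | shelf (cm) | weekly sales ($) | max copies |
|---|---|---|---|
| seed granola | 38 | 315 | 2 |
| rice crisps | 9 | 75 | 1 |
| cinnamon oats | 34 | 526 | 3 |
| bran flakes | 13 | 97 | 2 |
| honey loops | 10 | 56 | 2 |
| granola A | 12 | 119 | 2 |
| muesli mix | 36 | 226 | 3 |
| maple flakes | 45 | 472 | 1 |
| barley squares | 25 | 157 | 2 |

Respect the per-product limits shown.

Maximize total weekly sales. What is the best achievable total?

1290

Density check — cinnamon oats 15.47, maple flakes 10.49, granola A 9.92, rice crisps 8.33 are the best per cm.
The ratio ordering already packs tightly: 2×cinnamon oats + 2×granola A, 92 cm, 1290.
Nothing else within 94 cm beats 1290.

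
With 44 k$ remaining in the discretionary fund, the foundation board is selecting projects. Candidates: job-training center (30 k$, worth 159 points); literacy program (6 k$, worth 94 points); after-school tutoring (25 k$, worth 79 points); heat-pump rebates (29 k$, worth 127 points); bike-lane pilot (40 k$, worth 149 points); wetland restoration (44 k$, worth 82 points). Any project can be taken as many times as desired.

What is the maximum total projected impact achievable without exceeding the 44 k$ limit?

Density check — literacy program 15.67, job-training center 5.30, heat-pump rebates 4.38 are the best per k$.
Best packing: 7×literacy program — 42 k$, 658 total.
No other feasible combination exceeds 658.

658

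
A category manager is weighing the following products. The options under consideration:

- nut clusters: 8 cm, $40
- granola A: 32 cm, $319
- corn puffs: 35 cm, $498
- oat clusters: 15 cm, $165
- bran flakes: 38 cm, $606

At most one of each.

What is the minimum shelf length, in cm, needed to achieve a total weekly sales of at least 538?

Look for the lowest-shelf combination reaching 538.
Taking bran flakes gives 606 (≥ 538) for 38 cm.
Below 38 cm the best achievable stays under 538.

38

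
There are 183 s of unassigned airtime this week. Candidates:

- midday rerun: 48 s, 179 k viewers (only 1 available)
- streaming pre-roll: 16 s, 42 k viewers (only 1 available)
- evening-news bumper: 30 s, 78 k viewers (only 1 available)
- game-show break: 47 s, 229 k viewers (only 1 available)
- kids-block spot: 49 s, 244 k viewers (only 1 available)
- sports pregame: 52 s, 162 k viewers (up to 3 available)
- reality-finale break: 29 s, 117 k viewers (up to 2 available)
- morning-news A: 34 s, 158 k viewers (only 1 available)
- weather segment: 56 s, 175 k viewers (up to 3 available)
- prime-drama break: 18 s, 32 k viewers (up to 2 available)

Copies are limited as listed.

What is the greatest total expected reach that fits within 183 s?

810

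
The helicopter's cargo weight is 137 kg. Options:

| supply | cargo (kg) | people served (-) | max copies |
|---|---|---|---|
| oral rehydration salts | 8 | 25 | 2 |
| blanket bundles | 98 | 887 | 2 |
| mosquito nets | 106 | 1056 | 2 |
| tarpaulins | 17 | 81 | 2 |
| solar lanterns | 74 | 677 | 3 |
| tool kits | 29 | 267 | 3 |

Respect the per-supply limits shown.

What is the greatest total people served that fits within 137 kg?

1323

Ranking by ratio (people served/kg): mosquito nets 9.96, tool kits 9.21, solar lanterns 9.15, blanket bundles 9.05.
Best packing: mosquito nets + tool kits — 135 kg, 1323 total.
Every other selection either busts 137 kg or exceeds an availability limit or fails to beat 1323.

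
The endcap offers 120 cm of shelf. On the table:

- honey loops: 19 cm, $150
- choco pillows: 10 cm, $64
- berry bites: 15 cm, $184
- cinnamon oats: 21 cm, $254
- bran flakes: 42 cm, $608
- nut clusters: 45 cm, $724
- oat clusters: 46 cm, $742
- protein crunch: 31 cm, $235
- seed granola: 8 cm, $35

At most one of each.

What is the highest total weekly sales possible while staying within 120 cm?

Greedy by ratio would take choco pillows + berry bites + nut clusters + oat clusters: 116 cm used, total 1714.
Dropping choco pillows and berry bites frees 25 cm; slotting in cinnamon oats + seed granola (29 cm) lifts the total to 1755 at 120 cm.

1755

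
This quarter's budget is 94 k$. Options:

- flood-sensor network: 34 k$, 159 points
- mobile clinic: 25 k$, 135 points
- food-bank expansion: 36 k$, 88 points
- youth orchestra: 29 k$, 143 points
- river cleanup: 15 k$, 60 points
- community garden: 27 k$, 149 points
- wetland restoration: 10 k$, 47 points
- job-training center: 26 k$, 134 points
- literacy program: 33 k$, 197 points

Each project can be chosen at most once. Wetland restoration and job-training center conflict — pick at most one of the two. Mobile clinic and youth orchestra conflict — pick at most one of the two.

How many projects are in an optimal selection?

3

The maximum projected impact within 94 k$ is 505.
For example flood-sensor network + community garden + literacy program achieves it, using 94 k$.
Any selection reaching 505 contains exactly 3 projects.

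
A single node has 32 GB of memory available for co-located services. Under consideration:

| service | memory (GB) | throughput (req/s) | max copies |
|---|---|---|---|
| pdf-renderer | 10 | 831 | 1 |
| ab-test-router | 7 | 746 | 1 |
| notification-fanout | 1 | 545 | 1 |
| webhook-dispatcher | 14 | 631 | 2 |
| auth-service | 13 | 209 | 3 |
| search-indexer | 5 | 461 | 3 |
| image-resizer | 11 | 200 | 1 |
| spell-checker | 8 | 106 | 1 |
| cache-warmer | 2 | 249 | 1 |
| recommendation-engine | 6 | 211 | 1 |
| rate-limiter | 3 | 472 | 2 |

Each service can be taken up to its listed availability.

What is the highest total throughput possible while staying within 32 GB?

The ratio ordering already packs tightly: ab-test-router + notification-fanout + 3×search-indexer + cache-warmer + 2×rate-limiter, 31 GB, 3867.
That's the maximum — no swap from here does better than 3867.

3867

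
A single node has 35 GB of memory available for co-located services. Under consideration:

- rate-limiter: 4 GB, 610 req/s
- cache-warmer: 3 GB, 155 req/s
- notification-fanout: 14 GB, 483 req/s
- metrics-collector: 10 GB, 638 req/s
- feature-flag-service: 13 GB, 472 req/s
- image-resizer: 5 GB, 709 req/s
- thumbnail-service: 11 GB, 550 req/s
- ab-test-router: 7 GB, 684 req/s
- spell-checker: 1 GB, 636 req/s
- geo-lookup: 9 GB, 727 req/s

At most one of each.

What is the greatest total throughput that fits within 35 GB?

3549

Filling by ratio: rate-limiter + cache-warmer + image-resizer + ab-test-router + spell-checker + geo-lookup for 3521, with 6 GB left unused.
Replace rate-limiter with metrics-collector: the trade gains 28 net, giving 3549 at 35 GB.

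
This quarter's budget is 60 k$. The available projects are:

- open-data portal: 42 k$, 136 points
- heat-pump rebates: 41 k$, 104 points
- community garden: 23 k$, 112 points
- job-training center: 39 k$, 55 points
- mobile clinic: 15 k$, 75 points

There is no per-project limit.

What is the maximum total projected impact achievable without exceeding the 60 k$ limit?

Density check — mobile clinic 5.00, community garden 4.87, open-data portal 3.24, heat-pump rebates 2.54 are the best per k$.
Best packing: 4×mobile clinic — 60 k$, 300 total.
That's the maximum — no swap from here does better than 300.

300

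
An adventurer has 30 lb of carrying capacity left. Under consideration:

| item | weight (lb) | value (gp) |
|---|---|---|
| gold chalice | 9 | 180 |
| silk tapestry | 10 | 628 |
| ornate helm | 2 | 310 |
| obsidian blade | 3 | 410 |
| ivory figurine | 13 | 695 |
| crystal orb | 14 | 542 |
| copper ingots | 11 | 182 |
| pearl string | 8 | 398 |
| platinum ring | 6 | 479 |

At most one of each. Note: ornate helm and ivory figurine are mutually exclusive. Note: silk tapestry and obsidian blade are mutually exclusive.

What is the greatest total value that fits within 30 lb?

Obsidian blade + ivory figurine + pearl string + platinum ring uses 30 of the 30 lb and totals 1982.
That's the maximum — no feasible swap from here does better than 1982.

1982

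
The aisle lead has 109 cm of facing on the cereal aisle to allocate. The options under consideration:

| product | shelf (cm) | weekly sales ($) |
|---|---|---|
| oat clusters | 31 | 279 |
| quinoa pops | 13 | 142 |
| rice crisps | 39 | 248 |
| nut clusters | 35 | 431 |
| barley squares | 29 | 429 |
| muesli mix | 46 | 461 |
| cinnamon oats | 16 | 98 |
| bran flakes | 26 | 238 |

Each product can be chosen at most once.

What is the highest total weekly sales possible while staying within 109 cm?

Ranking by ratio (weekly sales/cm): barley squares 14.79, nut clusters 12.31, quinoa pops 10.92.
Filling by ratio: quinoa pops + nut clusters + barley squares + bran flakes for 1240, with 6 cm left unused.
Dropping bran flakes frees 26 cm; slotting in oat clusters (31 cm) lifts the total to 1281 at 108 cm.
No other feasible combination exceeds 1281.

1281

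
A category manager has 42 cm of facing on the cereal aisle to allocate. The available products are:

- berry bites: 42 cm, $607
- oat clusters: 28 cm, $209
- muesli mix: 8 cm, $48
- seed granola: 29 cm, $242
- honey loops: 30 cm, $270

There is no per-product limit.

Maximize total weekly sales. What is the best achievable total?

Ranking by ratio (weekly sales/cm): berry bites 14.45, honey loops 9.00, seed granola 8.34.
Berry bites uses 42 of the 42 cm and totals 607.

607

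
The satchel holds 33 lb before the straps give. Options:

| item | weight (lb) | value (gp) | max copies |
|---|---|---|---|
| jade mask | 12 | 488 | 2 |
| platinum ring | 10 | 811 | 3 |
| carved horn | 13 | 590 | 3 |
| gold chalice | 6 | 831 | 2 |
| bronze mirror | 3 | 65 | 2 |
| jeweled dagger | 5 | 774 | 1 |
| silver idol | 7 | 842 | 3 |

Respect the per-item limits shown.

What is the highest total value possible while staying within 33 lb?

4188

Ranking by ratio (value/lb): jeweled dagger 154.80, gold chalice 138.50, silver idol 120.29, platinum ring 81.10.
Taking the top-ratio items first gives 2×gold chalice + jeweled dagger + 2×silver idol for 4120 (31 lb).
Dropping jeweled dagger frees 5 lb; slotting in silver idol (7 lb) lifts the total to 4188 at 33 lb.
That's the maximum — no swap from here does better than 4188.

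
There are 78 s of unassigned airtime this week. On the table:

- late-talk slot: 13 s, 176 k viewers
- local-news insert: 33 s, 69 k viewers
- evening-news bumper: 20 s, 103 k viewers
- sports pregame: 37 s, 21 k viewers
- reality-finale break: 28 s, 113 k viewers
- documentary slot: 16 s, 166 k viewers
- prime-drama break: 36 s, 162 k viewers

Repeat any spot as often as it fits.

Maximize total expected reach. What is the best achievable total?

Best packing: 6×late-talk slot — 78 s, 1056 total.

1056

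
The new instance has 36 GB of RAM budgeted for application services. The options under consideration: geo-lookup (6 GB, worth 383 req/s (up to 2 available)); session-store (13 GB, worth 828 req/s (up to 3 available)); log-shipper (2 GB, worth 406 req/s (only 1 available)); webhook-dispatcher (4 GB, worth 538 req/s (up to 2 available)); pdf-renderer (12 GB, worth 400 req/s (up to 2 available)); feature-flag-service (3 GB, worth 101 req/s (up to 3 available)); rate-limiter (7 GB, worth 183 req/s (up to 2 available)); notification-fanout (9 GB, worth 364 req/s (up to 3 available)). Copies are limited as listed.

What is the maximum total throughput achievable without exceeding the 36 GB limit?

3138

Filling by ratio: 2×geo-lookup + session-store + log-shipper + 2×webhook-dispatcher for 3076, with 1 GB left unused.
Replace 2×geo-lookup with session-store: the trade gains 62 net, giving 3138 at 36 GB.
No other feasible combination exceeds 3138.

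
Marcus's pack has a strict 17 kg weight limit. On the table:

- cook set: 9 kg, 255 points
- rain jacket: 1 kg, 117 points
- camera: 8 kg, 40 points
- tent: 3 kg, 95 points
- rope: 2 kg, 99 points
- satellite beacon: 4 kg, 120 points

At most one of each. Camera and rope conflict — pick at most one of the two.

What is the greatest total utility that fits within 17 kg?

591

Filling by ratio: rain jacket + tent + rope + satellite beacon for 431, with 7 kg left unused.
Replace tent with cook set: the trade gains 160 net, giving 591 at 16 kg.
Runner-up cook set + rain jacket + tent + satellite beacon tops out at 587.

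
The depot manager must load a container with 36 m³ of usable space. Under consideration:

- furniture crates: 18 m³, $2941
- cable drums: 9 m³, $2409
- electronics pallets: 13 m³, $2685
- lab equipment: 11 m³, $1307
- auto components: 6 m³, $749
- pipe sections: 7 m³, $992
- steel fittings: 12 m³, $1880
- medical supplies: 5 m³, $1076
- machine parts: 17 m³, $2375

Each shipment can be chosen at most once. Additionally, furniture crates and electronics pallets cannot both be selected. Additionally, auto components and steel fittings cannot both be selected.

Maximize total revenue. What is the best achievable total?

The ratio ordering already packs tightly: cable drums + electronics pallets + pipe sections + medical supplies, 34 m³, 7162.
Runner-up cable drums + electronics pallets + steel fittings tops out at 6974.

7162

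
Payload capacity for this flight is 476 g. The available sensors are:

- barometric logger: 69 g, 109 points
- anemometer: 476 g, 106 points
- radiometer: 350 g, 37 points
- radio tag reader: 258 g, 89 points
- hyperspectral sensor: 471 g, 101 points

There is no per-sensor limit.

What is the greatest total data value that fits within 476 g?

The ratio ordering already packs tightly: 6×barometric logger, 414 g, 654.
That's the maximum — no swap from here does better than 654.

654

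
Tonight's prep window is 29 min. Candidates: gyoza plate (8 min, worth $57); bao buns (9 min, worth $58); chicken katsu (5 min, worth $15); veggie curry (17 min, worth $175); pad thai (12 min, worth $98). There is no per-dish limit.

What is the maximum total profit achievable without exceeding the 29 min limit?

273

Taking veggie curry + pad thai: 29 min used, 273 in profit.
Every other selection either busts 29 min or fails to beat 273.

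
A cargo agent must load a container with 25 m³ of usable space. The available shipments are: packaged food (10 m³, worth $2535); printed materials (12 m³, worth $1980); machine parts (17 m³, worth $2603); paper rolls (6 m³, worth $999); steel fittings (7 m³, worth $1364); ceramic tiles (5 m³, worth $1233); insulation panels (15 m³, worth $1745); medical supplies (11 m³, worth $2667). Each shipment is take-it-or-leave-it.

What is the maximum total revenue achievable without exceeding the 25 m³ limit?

5264

Taking the top-ratio shipments first gives packaged food + steel fittings + ceramic tiles for 5132 (22 m³).
Replace packaged food with medical supplies: the trade gains 132 net, giving 5264 at 23 m³.
The spare 2 m³ is too small for any remaining shipment, and no exchange beats 5264.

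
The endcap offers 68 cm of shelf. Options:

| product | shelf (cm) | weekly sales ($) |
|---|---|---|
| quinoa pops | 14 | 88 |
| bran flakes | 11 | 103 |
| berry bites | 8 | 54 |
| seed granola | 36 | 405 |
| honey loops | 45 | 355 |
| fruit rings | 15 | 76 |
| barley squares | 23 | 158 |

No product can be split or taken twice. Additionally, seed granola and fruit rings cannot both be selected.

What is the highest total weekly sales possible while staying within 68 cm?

617

Density check — seed granola 11.25, bran flakes 9.36, honey loops 7.89, barley squares 6.87 are the best per cm.
Greedy by ratio would take bran flakes + berry bites + seed granola: 55 cm used, total 562.
The 11 cm tied up in bran flakes is better spent on barley squares — total rises to 617 (67 cm).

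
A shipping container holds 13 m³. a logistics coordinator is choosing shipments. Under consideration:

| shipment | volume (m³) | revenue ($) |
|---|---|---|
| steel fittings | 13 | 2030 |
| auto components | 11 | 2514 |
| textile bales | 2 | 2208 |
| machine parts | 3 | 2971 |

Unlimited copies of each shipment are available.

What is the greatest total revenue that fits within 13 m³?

14011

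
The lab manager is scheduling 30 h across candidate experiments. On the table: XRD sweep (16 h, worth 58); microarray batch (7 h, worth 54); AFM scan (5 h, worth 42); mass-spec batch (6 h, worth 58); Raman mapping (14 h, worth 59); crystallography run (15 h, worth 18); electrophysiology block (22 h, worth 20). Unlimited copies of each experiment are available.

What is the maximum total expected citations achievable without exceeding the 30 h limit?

290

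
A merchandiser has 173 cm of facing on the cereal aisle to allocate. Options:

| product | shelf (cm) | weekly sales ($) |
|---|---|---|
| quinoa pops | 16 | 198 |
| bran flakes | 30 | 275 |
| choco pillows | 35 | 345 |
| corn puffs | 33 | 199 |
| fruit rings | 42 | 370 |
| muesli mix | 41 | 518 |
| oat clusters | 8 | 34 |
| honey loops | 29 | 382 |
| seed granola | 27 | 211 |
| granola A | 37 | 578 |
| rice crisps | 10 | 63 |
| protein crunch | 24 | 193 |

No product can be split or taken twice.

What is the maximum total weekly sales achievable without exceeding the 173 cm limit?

2098

Taking the top-ratio products first gives quinoa pops + choco pillows + muesli mix + honey loops + granola A + rice crisps for 2084 (168 cm).
The 26 cm tied up in quinoa pops and rice crisps is better spent on bran flakes — total rises to 2098 (172 cm).
Next best is quinoa pops + choco pillows + muesli mix + honey loops + granola A + rice crisps at 2084 (168 cm) — short by 14.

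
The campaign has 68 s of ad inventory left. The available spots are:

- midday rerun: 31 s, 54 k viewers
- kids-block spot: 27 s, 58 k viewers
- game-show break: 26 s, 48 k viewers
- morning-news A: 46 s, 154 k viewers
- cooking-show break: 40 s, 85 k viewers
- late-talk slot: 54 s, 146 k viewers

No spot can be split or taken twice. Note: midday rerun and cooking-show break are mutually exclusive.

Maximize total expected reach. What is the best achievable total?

154

Ranking by ratio (expected reach/s): morning-news A 3.35, late-talk slot 2.70, kids-block spot 2.15.
Best packing: morning-news A — 46 s, 154 total.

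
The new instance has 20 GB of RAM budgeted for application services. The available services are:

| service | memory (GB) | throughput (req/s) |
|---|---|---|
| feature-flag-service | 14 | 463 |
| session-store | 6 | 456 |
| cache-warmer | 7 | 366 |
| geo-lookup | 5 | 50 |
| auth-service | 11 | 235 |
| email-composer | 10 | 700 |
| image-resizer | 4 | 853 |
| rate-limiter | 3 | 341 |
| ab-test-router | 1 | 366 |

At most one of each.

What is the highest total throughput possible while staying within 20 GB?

2260

Density check — ab-test-router 366.00, image-resizer 213.25, rate-limiter 113.67 are the best per GB.
The ratio heuristic lands on session-store + geo-lookup + image-resizer + rate-limiter + ab-test-router (2066) but leaves 1 GB idle.
Dropping session-store and geo-lookup frees 11 GB; slotting in email-composer (10 GB) lifts the total to 2260 at 18 GB.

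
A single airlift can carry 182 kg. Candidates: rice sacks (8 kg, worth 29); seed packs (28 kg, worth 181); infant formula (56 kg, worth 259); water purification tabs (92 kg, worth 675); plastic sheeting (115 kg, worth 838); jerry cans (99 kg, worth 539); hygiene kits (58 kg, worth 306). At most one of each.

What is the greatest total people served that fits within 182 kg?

Density check — water purification tabs 7.34, plastic sheeting 7.29, seed packs 6.46 are the best per kg.
Greedy by ratio would take seed packs + water purification tabs + hygiene kits: 178 kg used, total 1162.
Dropping seed packs and water purification tabs frees 120 kg; slotting in rice sacks + plastic sheeting (123 kg) lifts the total to 1173 at 181 kg.

1173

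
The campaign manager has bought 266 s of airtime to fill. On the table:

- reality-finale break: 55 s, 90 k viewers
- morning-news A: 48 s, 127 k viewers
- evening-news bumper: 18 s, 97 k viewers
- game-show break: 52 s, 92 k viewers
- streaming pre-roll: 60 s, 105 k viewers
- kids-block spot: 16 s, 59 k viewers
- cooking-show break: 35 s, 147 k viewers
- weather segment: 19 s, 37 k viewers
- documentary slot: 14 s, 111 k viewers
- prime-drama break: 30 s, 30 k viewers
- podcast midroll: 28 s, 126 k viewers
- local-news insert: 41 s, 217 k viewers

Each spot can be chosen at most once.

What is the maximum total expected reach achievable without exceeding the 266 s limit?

989

Taking the top-ratio spots first gives morning-news A + evening-news bumper + kids-block spot + cooking-show break + weather segment + documentary slot + prime-drama break + podcast midroll + local-news insert for 951 (249 s).
The 49 s tied up in weather segment and prime-drama break is better spent on streaming pre-roll — total rises to 989 (260 s).
The spare 6 s is too small for any remaining spot, and no exchange beats 989.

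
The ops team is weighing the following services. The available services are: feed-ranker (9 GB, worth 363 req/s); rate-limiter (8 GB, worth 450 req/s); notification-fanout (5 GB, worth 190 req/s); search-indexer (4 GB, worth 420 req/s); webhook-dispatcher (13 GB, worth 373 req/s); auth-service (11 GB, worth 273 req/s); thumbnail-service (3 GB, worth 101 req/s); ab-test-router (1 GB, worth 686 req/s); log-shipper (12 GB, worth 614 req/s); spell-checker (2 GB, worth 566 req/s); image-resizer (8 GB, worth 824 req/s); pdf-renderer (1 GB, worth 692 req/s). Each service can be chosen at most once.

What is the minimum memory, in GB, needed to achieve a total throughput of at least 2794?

Minimise GB subject to total throughput ≥ 2794.
thumbnail-service + ab-test-router + spell-checker + image-resizer + pdf-renderer reaches 2869 using 15 GB.
No combination under 15 GB hits 2794.

15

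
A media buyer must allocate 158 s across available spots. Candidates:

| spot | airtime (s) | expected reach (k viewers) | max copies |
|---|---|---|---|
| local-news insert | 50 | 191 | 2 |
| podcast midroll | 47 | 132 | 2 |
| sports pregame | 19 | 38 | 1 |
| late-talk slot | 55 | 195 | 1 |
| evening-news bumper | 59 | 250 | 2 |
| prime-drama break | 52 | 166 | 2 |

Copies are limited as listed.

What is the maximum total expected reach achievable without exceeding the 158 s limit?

Taking the top-ratio spots first gives sports pregame + 2×evening-news bumper for 538 (137 s).
The 137 s tied up in sports pregame and 2×evening-news bumper is better spent on 2×local-news insert + late-talk slot — total rises to 577 (155 s).
No other feasible combination exceeds 577.

577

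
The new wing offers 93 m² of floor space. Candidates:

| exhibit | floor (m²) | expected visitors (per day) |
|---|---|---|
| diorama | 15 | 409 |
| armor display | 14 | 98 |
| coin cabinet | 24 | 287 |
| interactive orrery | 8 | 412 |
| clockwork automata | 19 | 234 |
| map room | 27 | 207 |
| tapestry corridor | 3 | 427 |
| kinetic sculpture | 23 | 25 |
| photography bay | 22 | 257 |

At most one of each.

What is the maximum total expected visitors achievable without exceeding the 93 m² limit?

2026

Ranking by ratio (expected visitors/m²): tapestry corridor 142.33, interactive orrery 51.50, diorama 27.27, clockwork automata 12.32.
Best packing: diorama + coin cabinet + interactive orrery + clockwork automata + tapestry corridor + photography bay — 91 m², 2026 total.
Nothing else within 93 m² beats 2026.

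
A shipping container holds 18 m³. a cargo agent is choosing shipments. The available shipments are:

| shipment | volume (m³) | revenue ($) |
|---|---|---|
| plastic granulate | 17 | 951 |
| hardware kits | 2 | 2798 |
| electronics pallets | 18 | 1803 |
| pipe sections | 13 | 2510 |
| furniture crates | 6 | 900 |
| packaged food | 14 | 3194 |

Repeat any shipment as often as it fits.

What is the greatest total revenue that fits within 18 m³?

25182

Ranking by ratio (revenue/m³): hardware kits 1399.00, packaged food 228.14, pipe sections 193.08.
Best packing: 9×hardware kits — 18 m³, 25182 total.
That's the maximum — no swap from here does better than 25182.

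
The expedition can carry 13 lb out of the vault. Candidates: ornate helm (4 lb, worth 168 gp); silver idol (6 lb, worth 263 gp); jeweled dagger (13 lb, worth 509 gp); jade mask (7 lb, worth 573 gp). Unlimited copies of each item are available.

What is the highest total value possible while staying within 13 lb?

Best packing: silver idol + jade mask — 13 lb, 836 total.
Nothing else within 13 lb beats 836.

836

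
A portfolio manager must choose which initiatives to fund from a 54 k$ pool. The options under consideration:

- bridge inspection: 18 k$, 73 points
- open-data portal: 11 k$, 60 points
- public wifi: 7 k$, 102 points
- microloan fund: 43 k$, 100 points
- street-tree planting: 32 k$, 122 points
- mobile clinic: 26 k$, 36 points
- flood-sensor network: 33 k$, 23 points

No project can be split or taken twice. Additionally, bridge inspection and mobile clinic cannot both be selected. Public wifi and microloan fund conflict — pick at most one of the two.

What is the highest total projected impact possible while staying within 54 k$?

284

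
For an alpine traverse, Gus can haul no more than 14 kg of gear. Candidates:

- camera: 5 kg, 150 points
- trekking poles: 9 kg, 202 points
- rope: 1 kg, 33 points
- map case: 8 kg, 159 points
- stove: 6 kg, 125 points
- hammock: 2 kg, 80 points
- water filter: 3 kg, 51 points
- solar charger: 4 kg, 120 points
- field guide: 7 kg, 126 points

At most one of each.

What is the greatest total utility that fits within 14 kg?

401

Density check — hammock 40.00, rope 33.00, camera 30.00, solar charger 30.00 are the best per kg.
Filling by ratio: camera + rope + hammock + solar charger for 383, with 2 kg left unused.
The 1 kg tied up in rope is better spent on water filter — total rises to 401 (14 kg).
The closest alternative, camera + rope + stove + hammock, reaches only 388.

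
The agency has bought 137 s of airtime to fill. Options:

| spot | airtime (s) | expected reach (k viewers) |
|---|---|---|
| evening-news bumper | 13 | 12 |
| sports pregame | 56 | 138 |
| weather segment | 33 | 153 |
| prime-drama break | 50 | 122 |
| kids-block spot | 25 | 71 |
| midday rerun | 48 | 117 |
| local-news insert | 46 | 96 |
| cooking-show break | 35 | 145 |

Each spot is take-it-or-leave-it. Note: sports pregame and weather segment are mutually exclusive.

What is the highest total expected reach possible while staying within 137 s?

Greedy by ratio would take evening-news bumper + weather segment + kids-block spot + cooking-show break: 106 s used, total 381.
The 25 s tied up in kids-block spot is better spent on prime-drama break — total rises to 432 (131 s).
That's the maximum — no feasible swap from here does better than 432.

432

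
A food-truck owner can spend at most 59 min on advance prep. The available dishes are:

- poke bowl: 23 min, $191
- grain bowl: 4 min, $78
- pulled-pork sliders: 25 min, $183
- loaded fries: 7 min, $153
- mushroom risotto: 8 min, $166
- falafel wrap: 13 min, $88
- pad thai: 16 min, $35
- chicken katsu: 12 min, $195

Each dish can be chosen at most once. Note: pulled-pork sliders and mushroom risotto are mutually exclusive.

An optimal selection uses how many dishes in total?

Best achievable profit is 783.
One optimal bundle: poke bowl + grain bowl + loaded fries + mushroom risotto + chicken katsu (54 min).
Every optimal selection uses 5 dishes.

5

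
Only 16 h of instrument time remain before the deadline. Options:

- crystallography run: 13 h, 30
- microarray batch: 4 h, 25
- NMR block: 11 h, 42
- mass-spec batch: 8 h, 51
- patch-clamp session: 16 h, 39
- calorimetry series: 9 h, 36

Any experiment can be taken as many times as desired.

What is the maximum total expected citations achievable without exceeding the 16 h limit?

102

Ranking by ratio (expected citations/h): mass-spec batch 6.38, microarray batch 6.25, calorimetry series 4.00.
The ratio ordering already packs tightly: 2×mass-spec batch, 16 h, 102.
No other feasible combination exceeds 102.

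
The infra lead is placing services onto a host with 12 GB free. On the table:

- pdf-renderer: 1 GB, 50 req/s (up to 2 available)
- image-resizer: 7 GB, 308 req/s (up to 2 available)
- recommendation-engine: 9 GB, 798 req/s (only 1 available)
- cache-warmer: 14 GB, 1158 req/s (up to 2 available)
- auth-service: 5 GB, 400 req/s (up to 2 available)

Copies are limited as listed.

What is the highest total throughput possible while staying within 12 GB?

By throughput per GB: recommendation-engine 88.67, cache-warmer 82.71, auth-service 80.00 lead.
A density-first pass picks 2×pdf-renderer + recommendation-engine — 898 at 11 GB.
Dropping recommendation-engine frees 9 GB; slotting in 2×auth-service (10 GB) lifts the total to 900 at 12 GB.
Every other selection either busts 12 GB or exceeds an availability limit or fails to beat 900.

900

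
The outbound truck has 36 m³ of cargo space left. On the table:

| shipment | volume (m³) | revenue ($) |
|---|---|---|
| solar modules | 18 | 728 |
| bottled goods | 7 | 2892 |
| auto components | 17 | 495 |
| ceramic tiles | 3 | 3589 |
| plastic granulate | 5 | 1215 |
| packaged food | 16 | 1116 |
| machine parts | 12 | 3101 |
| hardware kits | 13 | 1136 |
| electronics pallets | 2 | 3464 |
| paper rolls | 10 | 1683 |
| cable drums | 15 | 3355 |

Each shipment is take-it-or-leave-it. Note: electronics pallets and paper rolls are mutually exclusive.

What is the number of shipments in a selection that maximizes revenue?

The maximum revenue within 36 m³ is 14515.
bottled goods + ceramic tiles + plastic granulate + electronics pallets + cable drums hits 14515 at 32 m³.
All optima have 5 shipments.

5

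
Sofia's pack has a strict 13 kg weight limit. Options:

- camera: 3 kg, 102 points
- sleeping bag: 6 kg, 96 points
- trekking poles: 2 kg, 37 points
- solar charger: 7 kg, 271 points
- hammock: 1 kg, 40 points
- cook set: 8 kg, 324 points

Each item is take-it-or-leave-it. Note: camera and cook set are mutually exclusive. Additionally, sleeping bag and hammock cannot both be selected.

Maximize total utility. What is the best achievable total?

By utility per kg: cook set 40.50, hammock 40.00, solar charger 38.71 lead.
Taking camera + trekking poles + solar charger + hammock: 13 kg used, 450 in utility.

450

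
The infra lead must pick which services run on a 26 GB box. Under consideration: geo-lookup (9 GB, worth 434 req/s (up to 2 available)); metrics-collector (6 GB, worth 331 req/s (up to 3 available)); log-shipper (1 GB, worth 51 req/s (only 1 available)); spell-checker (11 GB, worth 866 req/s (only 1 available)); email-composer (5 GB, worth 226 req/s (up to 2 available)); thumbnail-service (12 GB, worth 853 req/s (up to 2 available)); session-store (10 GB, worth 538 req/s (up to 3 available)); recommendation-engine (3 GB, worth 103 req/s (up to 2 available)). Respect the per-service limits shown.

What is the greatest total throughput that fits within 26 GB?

1822

Filling by ratio: log-shipper + spell-checker + thumbnail-service for 1770, with 2 GB left unused.
Replace log-shipper with recommendation-engine: the trade gains 52 net, giving 1822 at 26 GB.
No other feasible combination exceeds 1822.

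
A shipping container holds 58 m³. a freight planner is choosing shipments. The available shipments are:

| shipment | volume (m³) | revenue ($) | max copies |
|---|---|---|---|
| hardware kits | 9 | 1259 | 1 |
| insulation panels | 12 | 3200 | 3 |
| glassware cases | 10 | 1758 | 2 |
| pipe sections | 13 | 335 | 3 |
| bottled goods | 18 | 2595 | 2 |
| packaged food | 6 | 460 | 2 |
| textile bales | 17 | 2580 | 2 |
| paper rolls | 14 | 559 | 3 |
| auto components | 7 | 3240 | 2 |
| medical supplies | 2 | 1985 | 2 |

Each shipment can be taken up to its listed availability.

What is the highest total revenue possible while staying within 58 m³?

20050

Ranking by ratio (revenue/m³): medical supplies 992.50, auto components 462.86, insulation panels 266.67, glassware cases 175.80.
Best packing: 3×insulation panels + 2×auto components + 2×medical supplies — 54 m³, 20050 total.
Nothing else within 58 m³ beats 20050.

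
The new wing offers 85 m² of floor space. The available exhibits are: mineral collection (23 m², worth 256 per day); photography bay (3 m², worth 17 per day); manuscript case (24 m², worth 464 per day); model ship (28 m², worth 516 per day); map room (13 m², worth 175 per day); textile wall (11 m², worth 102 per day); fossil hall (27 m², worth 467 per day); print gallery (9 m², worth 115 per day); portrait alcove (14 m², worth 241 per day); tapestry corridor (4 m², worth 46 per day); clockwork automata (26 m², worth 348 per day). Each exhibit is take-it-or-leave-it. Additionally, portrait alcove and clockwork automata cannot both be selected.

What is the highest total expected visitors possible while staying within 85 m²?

1493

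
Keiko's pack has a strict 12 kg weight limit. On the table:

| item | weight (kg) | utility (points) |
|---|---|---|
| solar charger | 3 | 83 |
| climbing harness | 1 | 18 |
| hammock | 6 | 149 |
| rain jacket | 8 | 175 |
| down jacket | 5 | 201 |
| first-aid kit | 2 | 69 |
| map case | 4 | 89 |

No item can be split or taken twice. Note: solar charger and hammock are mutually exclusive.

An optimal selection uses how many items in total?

4

Best achievable utility is 377.
climbing harness + down jacket + first-aid kit + map case hits 377 at 12 kg.
Every optimal selection uses 4 items.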